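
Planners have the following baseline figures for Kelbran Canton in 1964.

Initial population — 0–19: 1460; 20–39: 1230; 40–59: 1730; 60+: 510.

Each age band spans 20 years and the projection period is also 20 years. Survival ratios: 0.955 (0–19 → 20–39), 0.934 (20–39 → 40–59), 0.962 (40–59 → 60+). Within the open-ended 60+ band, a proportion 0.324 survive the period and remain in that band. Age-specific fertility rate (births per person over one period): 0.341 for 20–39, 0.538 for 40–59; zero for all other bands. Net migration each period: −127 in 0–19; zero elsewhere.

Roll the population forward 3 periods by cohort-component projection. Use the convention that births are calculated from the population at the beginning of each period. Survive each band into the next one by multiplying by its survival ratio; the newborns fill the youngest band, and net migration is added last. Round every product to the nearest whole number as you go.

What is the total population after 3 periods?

Let band 1 be 0–19 through band 4 = 60+.
Period 1:
Births: 1230 × 0.341 = 419 ; 1730 × 0.538 = 931 → total 1350
Band 2: 1460 × 0.955 = 1394
Band 3: 1230 × 0.934 = 1149
Band 4: 1730 × 0.962 + 510 × 0.324 = 1664 + 165 = 1829
Net migration: Band 1 − 127 → 1223
→ [1223, 1394, 1149, 1829]
Period 2:
Births: 1394 × 0.341 = 475 ; 1149 × 0.538 = 618 → total 1093
Band 2: 1223 × 0.955 = 1168
Band 3: 1394 × 0.934 = 1302
Band 4: 1149 × 0.962 + 1829 × 0.324 = 1105 + 593 = 1698
Net migration: Band 1 − 127 → 966
→ [966, 1168, 1302, 1698]
Period 3:
Births: 1168 × 0.341 = 398 ; 1302 × 0.538 = 700 → total 1098
Band 2: 966 × 0.955 = 923
Band 3: 1168 × 0.934 = 1091
Band 4: 1302 × 0.962 + 1698 × 0.324 = 1253 + 550 = 1803
Net migration: Band 1 − 127 → 971
→ [971, 923, 1091, 1803]
Total after period 3: 971 + 923 + 1091 + 1803 = 4788

4788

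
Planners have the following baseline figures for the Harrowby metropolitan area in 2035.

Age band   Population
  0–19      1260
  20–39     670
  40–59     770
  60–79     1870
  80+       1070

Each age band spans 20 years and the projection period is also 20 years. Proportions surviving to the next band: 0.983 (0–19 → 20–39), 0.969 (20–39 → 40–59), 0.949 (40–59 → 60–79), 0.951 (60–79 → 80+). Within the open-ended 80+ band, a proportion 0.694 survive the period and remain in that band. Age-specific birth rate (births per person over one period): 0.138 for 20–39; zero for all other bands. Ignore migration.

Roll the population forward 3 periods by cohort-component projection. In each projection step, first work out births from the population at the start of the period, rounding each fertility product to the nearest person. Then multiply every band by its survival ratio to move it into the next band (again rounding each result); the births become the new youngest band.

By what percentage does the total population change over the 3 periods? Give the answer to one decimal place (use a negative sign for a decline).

Let group 1 be 0–19 through group 5 = 80+.
After projecting period 1:
Births: 670 × 0.138 = 92
Group 2: 1260 × 0.983 = 1239
Group 3: 670 × 0.969 = 649
Group 4: 770 × 0.949 = 731
Group 5: 1870 × 0.951 + 1070 × 0.694 = 1778 + 743 = 2521
→ [92, 1239, 649, 731, 2521]
After projecting period 2:
Births: 1239 × 0.138 = 171
Group 2: 92 × 0.983 = 90
Group 3: 1239 × 0.969 = 1201
Group 4: 649 × 0.949 = 616
Group 5: 731 × 0.951 + 2521 × 0.694 = 695 + 1750 = 2445
→ [171, 90, 1201, 616, 2445]
After projecting period 3:
Births: 90 × 0.138 = 12
Group 2: 171 × 0.983 = 168
Group 3: 90 × 0.969 = 87
Group 4: 1201 × 0.949 = 1140
Group 5: 616 × 0.951 + 2445 × 0.694 = 586 + 1697 = 2283
→ [12, 168, 87, 1140, 2283]
Total: 5640 → 3690; change = -1950; percentage change = -34.6%

-34.6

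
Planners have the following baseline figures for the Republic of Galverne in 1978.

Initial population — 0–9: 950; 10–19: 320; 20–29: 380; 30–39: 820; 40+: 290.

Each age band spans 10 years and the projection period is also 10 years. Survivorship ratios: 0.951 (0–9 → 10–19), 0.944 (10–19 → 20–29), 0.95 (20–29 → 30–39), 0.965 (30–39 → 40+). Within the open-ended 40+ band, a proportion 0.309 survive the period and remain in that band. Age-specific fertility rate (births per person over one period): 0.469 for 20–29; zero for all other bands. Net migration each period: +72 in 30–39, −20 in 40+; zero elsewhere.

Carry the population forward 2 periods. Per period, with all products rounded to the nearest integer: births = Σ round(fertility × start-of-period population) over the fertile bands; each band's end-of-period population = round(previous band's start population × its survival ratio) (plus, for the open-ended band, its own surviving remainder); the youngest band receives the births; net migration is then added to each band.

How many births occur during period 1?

178

Call the groups 1 to 5, youngest first.
Period 1:
Births: 380 × 0.469 = 178
Group 2: 950 × 0.951 = 903
Group 3: 320 × 0.944 = 302
Group 4: 380 × 0.95 = 361
Group 5: 820 × 0.965 + 290 × 0.309 = 791 + 90 = 881
Net migration: Group 4 + 72 → 433; Group 5 − 20 → 861
Giving 178 / 903 / 302 / 433 / 861.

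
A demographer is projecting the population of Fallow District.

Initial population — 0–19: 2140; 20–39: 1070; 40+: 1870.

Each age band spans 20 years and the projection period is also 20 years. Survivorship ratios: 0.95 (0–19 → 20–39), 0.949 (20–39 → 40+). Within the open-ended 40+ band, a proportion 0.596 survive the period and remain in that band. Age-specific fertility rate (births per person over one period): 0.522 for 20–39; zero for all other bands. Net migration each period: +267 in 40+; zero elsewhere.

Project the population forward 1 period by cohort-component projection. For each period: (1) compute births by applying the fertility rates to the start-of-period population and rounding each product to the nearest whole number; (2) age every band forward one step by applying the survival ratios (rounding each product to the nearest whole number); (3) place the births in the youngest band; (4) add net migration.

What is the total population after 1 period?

4989

(Groups numbered youngest = 1 to oldest = 3.)
— Period 1 —
Births: 1070 × 0.522 = 559
Group 2: 2140 × 0.95 = 2033
Group 3: 1070 × 0.949 + 1870 × 0.596 = 1015 + 1115 = 2130
Net migration: Group 3 + 267 → 2397
→ [559, 2033, 2397]
Total after period 1: 559 + 2033 + 2397 = 4989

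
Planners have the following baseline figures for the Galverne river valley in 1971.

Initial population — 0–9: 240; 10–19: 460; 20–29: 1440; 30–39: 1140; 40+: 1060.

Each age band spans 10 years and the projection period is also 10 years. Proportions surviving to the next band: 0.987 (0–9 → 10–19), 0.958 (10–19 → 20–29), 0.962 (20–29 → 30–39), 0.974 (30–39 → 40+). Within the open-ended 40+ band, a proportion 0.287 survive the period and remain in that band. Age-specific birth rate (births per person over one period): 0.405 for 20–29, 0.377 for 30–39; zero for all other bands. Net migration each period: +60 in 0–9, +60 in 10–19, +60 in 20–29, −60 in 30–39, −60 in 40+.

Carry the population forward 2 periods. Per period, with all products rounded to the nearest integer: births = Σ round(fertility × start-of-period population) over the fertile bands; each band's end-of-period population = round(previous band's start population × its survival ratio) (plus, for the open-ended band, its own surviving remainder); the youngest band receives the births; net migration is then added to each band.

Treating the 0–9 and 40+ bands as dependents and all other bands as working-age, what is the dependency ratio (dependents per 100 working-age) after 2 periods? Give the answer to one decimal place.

126.4

Call the bands 1 to 5, youngest first.
Period 1:
Births: 1440 * 0.405 = 583 ; 1140 * 0.377 = 430 ⇒ total 1013
Band 2: 240 * 0.987 = 237
Band 3: 460 * 0.958 = 441
Band 4: 1440 * 0.962 = 1385
Band 5: 1140 * 0.974 + 1060 * 0.287 = 1110 + 304 = 1414
Net migration: Band 1 + 60 → 1073; Band 2 + 60 → 297; Band 3 + 60 → 501; Band 4 − 60 → 1325; Band 5 − 60 → 1354
End of period: [1073, 297, 501, 1325, 1354]
Period 2:
Births: 501 * 0.405 = 203 ; 1325 * 0.377 = 500 ⇒ total 703
Band 2: 1073 * 0.987 = 1059
Band 3: 297 * 0.958 = 285
Band 4: 501 * 0.962 = 482
Band 5: 1325 * 0.974 + 1354 * 0.287 = 1291 + 389 = 1680
Net migration: Band 1 + 60 → 763; Band 2 + 60 → 1119; Band 3 + 60 → 345; Band 4 − 60 → 422; Band 5 − 60 → 1620
End of period: [763, 1119, 345, 422, 1620]
Dependents (band 0–9 + band 40+) = 763 + 1620 = 2383; working-age = 1886; ratio = 2383/1886 × 100 = 126.4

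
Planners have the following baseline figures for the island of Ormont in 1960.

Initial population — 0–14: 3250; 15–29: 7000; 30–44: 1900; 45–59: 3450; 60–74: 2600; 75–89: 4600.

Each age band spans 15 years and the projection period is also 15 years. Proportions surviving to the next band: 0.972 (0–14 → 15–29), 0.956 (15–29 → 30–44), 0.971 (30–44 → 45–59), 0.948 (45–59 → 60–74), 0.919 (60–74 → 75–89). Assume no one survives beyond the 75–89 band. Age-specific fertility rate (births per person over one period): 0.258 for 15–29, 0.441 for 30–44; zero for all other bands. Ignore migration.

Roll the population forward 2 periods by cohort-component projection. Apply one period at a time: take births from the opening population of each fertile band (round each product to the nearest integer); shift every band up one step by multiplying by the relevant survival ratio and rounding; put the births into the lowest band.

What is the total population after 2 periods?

20609

Call the groups 1 to 6, youngest first.
— Period 1 —
Births: 7000 × 0.258 = 1806 ; 1900 × 0.441 = 838 ⇒ total 2644
Group 2: 3250 × 0.972 = 3159
Group 3: 7000 × 0.956 = 6692
Group 4: 1900 × 0.971 = 1845
Group 5: 3450 × 0.948 = 3271
Group 6: 2600 × 0.919 = 2389
→ [2644, 3159, 6692, 1845, 3271, 2389]
— Period 2 —
Births: 3159 × 0.258 = 815 ; 6692 × 0.441 = 2951 ⇒ total 3766
Group 2: 2644 × 0.972 = 2570
Group 3: 3159 × 0.956 = 3020
Group 4: 6692 × 0.971 = 6498
Group 5: 1845 × 0.948 = 1749
Group 6: 3271 × 0.919 = 3006
→ [3766, 2570, 3020, 6498, 1749, 3006]
Total after period 2: 3766 + 2570 + 3020 + 6498 + 1749 + 3006 = 20609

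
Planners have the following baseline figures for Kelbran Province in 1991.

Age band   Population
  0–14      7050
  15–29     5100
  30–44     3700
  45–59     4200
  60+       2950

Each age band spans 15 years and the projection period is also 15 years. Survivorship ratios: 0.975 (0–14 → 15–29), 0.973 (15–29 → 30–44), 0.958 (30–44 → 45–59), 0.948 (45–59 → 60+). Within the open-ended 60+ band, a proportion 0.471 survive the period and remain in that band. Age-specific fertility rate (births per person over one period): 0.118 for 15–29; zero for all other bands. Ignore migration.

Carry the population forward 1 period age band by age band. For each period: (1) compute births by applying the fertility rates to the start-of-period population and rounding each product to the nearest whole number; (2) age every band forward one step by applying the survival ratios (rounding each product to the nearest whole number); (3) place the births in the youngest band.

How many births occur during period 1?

602

Call the groups 1 to 5, youngest first.
Period 1.
Births: 5100 * 0.118 = 602
Group 2: 7050 * 0.975 = 6874
Group 3: 5100 * 0.973 = 4962
Group 4: 3700 * 0.958 = 3545
Group 5: 4200 * 0.948 + 2950 * 0.471 = 3982 + 1389 = 5371
Population now: 0–14=602, 15–29=6874, 30–44=4962, 45–59=3545, 60+=5371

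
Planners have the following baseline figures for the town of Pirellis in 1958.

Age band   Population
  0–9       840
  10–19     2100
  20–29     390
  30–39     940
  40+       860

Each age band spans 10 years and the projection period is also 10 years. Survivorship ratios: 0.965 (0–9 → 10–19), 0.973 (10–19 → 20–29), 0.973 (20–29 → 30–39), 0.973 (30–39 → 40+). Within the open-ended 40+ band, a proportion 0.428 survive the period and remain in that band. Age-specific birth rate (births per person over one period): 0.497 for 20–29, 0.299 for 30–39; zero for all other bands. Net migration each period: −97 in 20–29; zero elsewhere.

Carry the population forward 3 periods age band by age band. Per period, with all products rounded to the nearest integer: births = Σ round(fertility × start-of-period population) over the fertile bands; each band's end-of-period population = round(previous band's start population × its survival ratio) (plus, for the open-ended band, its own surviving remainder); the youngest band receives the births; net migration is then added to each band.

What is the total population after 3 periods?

Call the bands 1 to 5, youngest first.
After projecting period 1:
Births: 390 × 0.497 = 194, 940 × 0.299 = 281 → total 475
Band 2: 840 × 0.965 = 811
Band 3: 2100 × 0.973 = 2043
Band 4: 390 × 0.973 = 379
Band 5: 940 × 0.973 + 860 × 0.428 = 915 + 368 = 1283
Net migration: Band 3 − 97 → 1946
Population now: 0–9=475, 10–19=811, 20–29=1946, 30–39=379, 40+=1283
After projecting period 2:
Births: 1946 × 0.497 = 967, 379 × 0.299 = 113 → total 1080
Band 2: 475 × 0.965 = 458
Band 3: 811 × 0.973 = 789
Band 4: 1946 × 0.973 = 1893
Band 5: 379 × 0.973 + 1283 × 0.428 = 369 + 549 = 918
Net migration: Band 3 − 97 → 692
Population now: 0–9=1080, 10–19=458, 20–29=692, 30–39=1893, 40+=918
After projecting period 3:
Births: 692 × 0.497 = 344, 1893 × 0.299 = 566 → total 910
Band 2: 1080 × 0.965 = 1042
Band 3: 458 × 0.973 = 446
Band 4: 692 × 0.973 = 673
Band 5: 1893 × 0.973 + 918 × 0.428 = 1842 + 393 = 2235
Net migration: Band 3 − 97 → 349
Population now: 0–9=910, 10–19=1042, 20–29=349, 30–39=673, 40+=2235
Total after period 3: 910 + 1042 + 349 + 673 + 2235 = 5209

5209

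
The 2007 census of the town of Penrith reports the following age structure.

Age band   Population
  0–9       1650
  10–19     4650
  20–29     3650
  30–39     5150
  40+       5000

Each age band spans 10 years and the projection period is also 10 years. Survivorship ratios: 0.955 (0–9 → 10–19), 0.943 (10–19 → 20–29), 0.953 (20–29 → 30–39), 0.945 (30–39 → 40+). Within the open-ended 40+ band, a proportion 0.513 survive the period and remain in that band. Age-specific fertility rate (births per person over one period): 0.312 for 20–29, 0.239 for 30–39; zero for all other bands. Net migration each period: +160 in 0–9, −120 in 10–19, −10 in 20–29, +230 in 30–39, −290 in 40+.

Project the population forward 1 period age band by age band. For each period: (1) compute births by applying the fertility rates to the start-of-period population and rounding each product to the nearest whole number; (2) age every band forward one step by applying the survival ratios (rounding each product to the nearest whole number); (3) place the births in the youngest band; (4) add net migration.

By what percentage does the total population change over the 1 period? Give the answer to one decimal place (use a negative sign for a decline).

Period 1.
Births: 3650 × 0.312 = 1139  |  5150 × 0.239 = 1231 — total 2370
10–19: 1650 × 0.955 = 1576
20–29: 4650 × 0.943 = 4385
30–39: 3650 × 0.953 = 3478
40+: 5150 × 0.945 + 5000 × 0.513 = 4867 + 2565 = 7432
Net migration: 0–9 + 160 → 2530; 10–19 − 120 → 1456; 20–29 − 10 → 4375; 30–39 + 230 → 3708; 40+ − 290 → 7142
→ [2530, 1456, 4375, 3708, 7142]
Total: 20100 → 19211; change = -889; percentage change = -4.4%

-4.4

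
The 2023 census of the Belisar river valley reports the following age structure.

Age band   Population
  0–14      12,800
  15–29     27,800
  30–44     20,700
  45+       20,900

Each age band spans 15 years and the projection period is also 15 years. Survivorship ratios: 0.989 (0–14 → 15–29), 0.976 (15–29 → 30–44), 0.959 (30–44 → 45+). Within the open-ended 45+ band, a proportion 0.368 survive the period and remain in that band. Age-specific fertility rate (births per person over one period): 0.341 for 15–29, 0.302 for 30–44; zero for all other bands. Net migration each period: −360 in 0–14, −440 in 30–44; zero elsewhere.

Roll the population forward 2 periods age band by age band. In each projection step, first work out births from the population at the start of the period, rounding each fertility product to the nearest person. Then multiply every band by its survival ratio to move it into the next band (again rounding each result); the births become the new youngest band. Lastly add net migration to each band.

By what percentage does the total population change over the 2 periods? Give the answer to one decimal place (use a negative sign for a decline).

-8.9

Numbering the bands 1..4 from youngest to oldest:
After projecting period 1:
Births: 27800 × 0.341 = 9480 ; 20700 × 0.302 = 6251 — total 15731
Band 2: 12800 × 0.989 = 12659
Band 3: 27800 × 0.976 = 27133
Band 4: 20700 × 0.959 + 20900 × 0.368 = 19851 + 7691 = 27542
Net migration: Band 1 − 360 → 15371; Band 3 − 440 → 26693
Giving 15371 / 12659 / 26693 / 27542.
After projecting period 2:
Births: 12659 × 0.341 = 4317 ; 26693 × 0.302 = 8061 — total 12378
Band 2: 15371 × 0.989 = 15202
Band 3: 12659 × 0.976 = 12355
Band 4: 26693 × 0.959 + 27542 × 0.368 = 25599 + 10135 = 35734
Net migration: Band 1 − 360 → 12018; Band 3 − 440 → 11915
Giving 12018 / 15202 / 11915 / 35734.
Total: 82200 → 74869; change = -7331; percentage change = -8.9%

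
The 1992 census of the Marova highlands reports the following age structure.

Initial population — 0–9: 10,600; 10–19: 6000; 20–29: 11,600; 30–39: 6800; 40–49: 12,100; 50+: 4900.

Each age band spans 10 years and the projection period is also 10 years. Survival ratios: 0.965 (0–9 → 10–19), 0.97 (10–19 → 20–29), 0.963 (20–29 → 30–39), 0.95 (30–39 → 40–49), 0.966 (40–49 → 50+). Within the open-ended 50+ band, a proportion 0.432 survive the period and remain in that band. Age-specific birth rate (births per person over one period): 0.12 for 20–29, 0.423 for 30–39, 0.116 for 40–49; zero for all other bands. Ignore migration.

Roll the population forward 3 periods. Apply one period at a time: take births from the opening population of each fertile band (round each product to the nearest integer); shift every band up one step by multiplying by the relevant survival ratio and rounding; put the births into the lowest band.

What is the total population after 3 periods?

— Period 1 —
Births: 11600 * 0.12 = 1392  |  6800 * 0.423 = 2876  |  12100 * 0.116 = 1404 — total 5672
10–19: 10600 * 0.965 = 10229
20–29: 6000 * 0.97 = 5820
30–39: 11600 * 0.963 = 11171
40–49: 6800 * 0.95 = 6460
50+: 12100 * 0.966 + 4900 * 0.432 = 11689 + 2117 = 13806
→ [5672, 10229, 5820, 11171, 6460, 13806]
— Period 2 —
Births: 5820 * 0.12 = 698  |  11171 * 0.423 = 4725  |  6460 * 0.116 = 749 — total 6172
10–19: 5672 * 0.965 = 5473
20–29: 10229 * 0.97 = 9922
30–39: 5820 * 0.963 = 5605
40–49: 11171 * 0.95 = 10612
50+: 6460 * 0.966 + 13806 * 0.432 = 6240 + 5964 = 12204
→ [6172, 5473, 9922, 5605, 10612, 12204]
— Period 3 —
Births: 9922 * 0.12 = 1191  |  5605 * 0.423 = 2371  |  10612 * 0.116 = 1231 — total 4793
10–19: 6172 * 0.965 = 5956
20–29: 5473 * 0.97 = 5309
30–39: 9922 * 0.963 = 9555
40–49: 5605 * 0.95 = 5325
50+: 10612 * 0.966 + 12204 * 0.432 = 10251 + 5272 = 15523
→ [4793, 5956, 5309, 9555, 5325, 15523]
Total after period 3: 4793 + 5956 + 5309 + 9555 + 5325 + 15523 = 46461

46461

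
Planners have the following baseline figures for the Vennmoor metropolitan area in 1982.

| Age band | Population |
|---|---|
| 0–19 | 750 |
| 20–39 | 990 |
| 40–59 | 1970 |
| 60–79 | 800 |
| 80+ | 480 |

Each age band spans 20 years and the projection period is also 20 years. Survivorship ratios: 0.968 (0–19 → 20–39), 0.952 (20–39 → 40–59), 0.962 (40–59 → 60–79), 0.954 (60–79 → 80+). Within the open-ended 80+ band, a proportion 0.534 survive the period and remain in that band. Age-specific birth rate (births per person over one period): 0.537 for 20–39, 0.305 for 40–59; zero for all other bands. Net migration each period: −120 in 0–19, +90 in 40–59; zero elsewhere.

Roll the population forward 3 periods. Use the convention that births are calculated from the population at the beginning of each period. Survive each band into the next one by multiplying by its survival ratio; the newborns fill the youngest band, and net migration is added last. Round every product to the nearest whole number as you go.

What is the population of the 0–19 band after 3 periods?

Period 1:
Births: 990 * 0.537 = 532 ; 1970 * 0.305 = 601 ⇒ total 1133
20–39: 750 * 0.968 = 726
40–59: 990 * 0.952 = 942
60–79: 1970 * 0.962 = 1895
80+: 800 * 0.954 + 480 * 0.534 = 763 + 256 = 1019
Net migration: 0–19 − 120 → 1013; 40–59 + 90 → 1032
Population now: 0–19=1013, 20–39=726, 40–59=1032, 60–79=1895, 80+=1019
Period 2:
Births: 726 * 0.537 = 390 ; 1032 * 0.305 = 315 ⇒ total 705
20–39: 1013 * 0.968 = 981
40–59: 726 * 0.952 = 691
60–79: 1032 * 0.962 = 993
80+: 1895 * 0.954 + 1019 * 0.534 = 1808 + 544 = 2352
Net migration: 0–19 − 120 → 585; 40–59 + 90 → 781
Population now: 0–19=585, 20–39=981, 40–59=781, 60–79=993, 80+=2352
Period 3:
Births: 981 * 0.537 = 527 ; 781 * 0.305 = 238 ⇒ total 765
20–39: 585 * 0.968 = 566
40–59: 981 * 0.952 = 934
60–79: 781 * 0.962 = 751
80+: 993 * 0.954 + 2352 * 0.534 = 947 + 1256 = 2203
Net migration: 0–19 − 120 → 645; 40–59 + 90 → 1024
Population now: 0–19=645, 20–39=566, 40–59=1024, 60–79=751, 80+=2203

645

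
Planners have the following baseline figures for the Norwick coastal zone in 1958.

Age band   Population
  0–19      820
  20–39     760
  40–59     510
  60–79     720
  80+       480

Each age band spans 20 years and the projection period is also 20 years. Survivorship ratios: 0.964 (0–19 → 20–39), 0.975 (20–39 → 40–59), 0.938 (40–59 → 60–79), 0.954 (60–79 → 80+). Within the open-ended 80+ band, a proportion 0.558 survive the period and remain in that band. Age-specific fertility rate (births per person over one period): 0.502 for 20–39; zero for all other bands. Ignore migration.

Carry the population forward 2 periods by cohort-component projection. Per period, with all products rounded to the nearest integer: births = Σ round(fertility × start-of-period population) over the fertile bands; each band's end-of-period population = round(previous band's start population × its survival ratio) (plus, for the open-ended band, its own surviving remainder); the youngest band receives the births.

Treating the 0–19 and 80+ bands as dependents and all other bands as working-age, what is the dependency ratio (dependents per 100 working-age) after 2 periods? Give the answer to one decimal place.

75.6

Let band 1 be 0–19 through band 5 = 80+.
After projecting period 1:
Births: 760 * 0.502 = 382
Band 2: 820 * 0.964 = 790
Band 3: 760 * 0.975 = 741
Band 4: 510 * 0.938 = 478
Band 5: 720 * 0.954 + 480 * 0.558 = 687 + 268 = 955
Giving 382 / 790 / 741 / 478 / 955.
After projecting period 2:
Births: 790 * 0.502 = 397
Band 2: 382 * 0.964 = 368
Band 3: 790 * 0.975 = 770
Band 4: 741 * 0.938 = 695
Band 5: 478 * 0.954 + 955 * 0.558 = 456 + 533 = 989
Giving 397 / 368 / 770 / 695 / 989.
Dependents (band 0–19 + band 80+) = 397 + 989 = 1386; working-age = 1833; ratio = 1386/1833 × 100 = 75.6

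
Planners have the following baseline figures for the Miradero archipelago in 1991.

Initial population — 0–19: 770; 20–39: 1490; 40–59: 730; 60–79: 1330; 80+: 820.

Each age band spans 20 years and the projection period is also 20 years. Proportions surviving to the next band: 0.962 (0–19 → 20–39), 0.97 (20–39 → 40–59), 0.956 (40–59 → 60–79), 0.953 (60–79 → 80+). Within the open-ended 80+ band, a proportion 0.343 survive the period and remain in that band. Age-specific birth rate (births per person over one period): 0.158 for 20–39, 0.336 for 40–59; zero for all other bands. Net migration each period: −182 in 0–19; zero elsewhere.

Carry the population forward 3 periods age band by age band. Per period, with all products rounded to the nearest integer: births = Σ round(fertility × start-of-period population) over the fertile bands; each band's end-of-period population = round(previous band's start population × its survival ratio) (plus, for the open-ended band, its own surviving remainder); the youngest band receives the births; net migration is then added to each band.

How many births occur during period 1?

(Bands numbered youngest = 1 to oldest = 5.)
Period 1.
Births: 1490 × 0.158 = 235, 730 × 0.336 = 245 → 480
Band 2: 770 × 0.962 = 741
Band 3: 1490 × 0.97 = 1445
Band 4: 730 × 0.956 = 698
Band 5: 1330 × 0.953 + 820 × 0.343 = 1267 + 281 = 1548
Net migration: Band 1 − 182 → 298
End of period: [298, 741, 1445, 698, 1548]

480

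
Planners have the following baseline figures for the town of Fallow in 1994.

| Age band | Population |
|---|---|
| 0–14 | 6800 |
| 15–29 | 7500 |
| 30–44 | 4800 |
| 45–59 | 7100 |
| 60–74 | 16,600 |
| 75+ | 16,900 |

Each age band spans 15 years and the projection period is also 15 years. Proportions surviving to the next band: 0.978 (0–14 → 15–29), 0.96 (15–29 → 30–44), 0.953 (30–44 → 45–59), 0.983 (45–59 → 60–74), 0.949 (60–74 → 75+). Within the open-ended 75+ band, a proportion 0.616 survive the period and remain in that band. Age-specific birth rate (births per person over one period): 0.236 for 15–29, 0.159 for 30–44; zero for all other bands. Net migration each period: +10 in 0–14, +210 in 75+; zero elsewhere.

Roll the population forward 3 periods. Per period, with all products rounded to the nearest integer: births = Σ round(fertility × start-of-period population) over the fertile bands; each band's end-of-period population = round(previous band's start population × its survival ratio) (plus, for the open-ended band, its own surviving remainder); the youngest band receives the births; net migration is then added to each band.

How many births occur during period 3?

Period 1.
Births: 7500 * 0.236 = 1770, 4800 * 0.159 = 763 → 2533
15–29: 6800 * 0.978 = 6650
30–44: 7500 * 0.96 = 7200
45–59: 4800 * 0.953 = 4574
60–74: 7100 * 0.983 = 6979
75+: 16600 * 0.949 + 16900 * 0.616 = 15753 + 10410 = 26163
Net migration: 0–14 + 10 → 2543; 75+ + 210 → 26373
→ [2543, 6650, 7200, 4574, 6979, 26373]
Period 2.
Births: 6650 * 0.236 = 1569, 7200 * 0.159 = 1145 → 2714
15–29: 2543 * 0.978 = 2487
30–44: 6650 * 0.96 = 6384
45–59: 7200 * 0.953 = 6862
60–74: 4574 * 0.983 = 4496
75+: 6979 * 0.949 + 26373 * 0.616 = 6623 + 16246 = 22869
Net migration: 0–14 + 10 → 2724; 75+ + 210 → 23079
→ [2724, 2487, 6384, 6862, 4496, 23079]
Period 3.
Births: 2487 * 0.236 = 587, 6384 * 0.159 = 1015 → 1602
15–29: 2724 * 0.978 = 2664
30–44: 2487 * 0.96 = 2388
45–59: 6384 * 0.953 = 6084
60–74: 6862 * 0.983 = 6745
75+: 4496 * 0.949 + 23079 * 0.616 = 4267 + 14217 = 18484
Net migration: 0–14 + 10 → 1612; 75+ + 210 → 18694
→ [1612, 2664, 2388, 6084, 6745, 18694]

1602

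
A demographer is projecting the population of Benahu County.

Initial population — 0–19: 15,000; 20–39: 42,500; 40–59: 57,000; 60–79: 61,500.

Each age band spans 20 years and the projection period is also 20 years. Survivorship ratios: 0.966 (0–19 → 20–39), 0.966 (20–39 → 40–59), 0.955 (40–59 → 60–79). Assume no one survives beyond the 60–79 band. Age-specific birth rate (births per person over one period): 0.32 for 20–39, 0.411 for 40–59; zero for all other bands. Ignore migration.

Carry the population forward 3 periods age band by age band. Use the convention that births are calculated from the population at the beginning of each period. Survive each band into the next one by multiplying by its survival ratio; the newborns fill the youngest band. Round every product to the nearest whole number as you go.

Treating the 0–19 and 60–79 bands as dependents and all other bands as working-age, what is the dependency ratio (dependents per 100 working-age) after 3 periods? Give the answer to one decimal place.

Numbering the bands 1..4 from youngest to oldest:
[period 1]
Births: 42500 × 0.32 = 13600 ; 57000 × 0.411 = 23427 → total 37027
Band 2: 15000 × 0.966 = 14490
Band 3: 42500 × 0.966 = 41055
Band 4: 57000 × 0.955 = 54435
Giving 37027 / 14490 / 41055 / 54435.
[period 2]
Births: 14490 × 0.32 = 4637 ; 41055 × 0.411 = 16874 → total 21511
Band 2: 37027 × 0.966 = 35768
Band 3: 14490 × 0.966 = 13997
Band 4: 41055 × 0.955 = 39208
Giving 21511 / 35768 / 13997 / 39208.
[period 3]
Births: 35768 × 0.32 = 11446 ; 13997 × 0.411 = 5753 → total 17199
Band 2: 21511 × 0.966 = 20780
Band 3: 35768 × 0.966 = 34552
Band 4: 13997 × 0.955 = 13367
Giving 17199 / 20780 / 34552 / 13367.
Dependents (band 0–19 + band 60–79) = 17199 + 13367 = 30566; working-age = 55332; ratio = 30566/55332 × 100 = 55.2

55.2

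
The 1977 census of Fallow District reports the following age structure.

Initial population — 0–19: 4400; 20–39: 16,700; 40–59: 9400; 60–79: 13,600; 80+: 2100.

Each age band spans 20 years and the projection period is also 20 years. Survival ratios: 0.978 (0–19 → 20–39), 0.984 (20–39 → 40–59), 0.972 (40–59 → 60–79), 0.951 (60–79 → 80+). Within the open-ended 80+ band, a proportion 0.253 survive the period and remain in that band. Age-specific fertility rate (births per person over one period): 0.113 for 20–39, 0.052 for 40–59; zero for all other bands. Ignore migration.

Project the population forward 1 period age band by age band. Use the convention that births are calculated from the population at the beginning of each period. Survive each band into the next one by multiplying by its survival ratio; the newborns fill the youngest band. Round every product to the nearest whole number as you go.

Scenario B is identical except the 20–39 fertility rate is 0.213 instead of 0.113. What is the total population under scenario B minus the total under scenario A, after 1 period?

1670

After projecting period 1:
Births: 16700 × 0.113 = 1887 ; 9400 × 0.052 = 489 ⇒ total 2376
20–39: 4400 × 0.978 = 4303
40–59: 16700 × 0.984 = 16433
60–79: 9400 × 0.972 = 9137
80+: 13600 × 0.951 + 2100 × 0.253 = 12934 + 531 = 13465
Giving 2376 / 4303 / 16433 / 9137 / 13465.
Scenario A total after 1 period: 45714
Scenario B projection —
After projecting period 1:
Births: 16700 × 0.213 = 3557 ; 9400 × 0.052 = 489 ⇒ total 4046
20–39: 4400 × 0.978 = 4303
40–59: 16700 × 0.984 = 16433
60–79: 9400 × 0.972 = 9137
80+: 13600 × 0.951 + 2100 × 0.253 = 12934 + 531 = 13465
Giving 4046 / 4303 / 16433 / 9137 / 13465.
Scenario B total after 1 period: 47384
Difference B − A = 47384 − 45714 = 1670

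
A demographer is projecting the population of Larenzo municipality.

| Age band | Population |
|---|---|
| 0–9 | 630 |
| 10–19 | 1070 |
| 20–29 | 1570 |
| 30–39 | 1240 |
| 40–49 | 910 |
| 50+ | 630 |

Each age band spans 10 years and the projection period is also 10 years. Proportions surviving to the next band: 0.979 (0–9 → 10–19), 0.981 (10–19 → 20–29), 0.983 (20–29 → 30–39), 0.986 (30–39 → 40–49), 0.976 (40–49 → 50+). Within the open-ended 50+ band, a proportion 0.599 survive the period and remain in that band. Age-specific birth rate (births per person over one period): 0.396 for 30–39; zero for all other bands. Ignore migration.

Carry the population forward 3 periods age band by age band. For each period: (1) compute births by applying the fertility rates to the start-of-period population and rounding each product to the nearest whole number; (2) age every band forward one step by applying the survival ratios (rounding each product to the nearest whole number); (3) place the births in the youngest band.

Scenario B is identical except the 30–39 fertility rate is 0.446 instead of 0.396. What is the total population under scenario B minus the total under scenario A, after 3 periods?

186

Call the bands 1 to 6, youngest first.
Period 1.
Births: 1240 * 0.396 = 491
Band 2: 630 * 0.979 = 617
Band 3: 1070 * 0.981 = 1050
Band 4: 1570 * 0.983 = 1543
Band 5: 1240 * 0.986 = 1223
Band 6: 910 * 0.976 + 630 * 0.599 = 888 + 377 = 1265
→ [491, 617, 1050, 1543, 1223, 1265]
Period 2.
Births: 1543 * 0.396 = 611
Band 2: 491 * 0.979 = 481
Band 3: 617 * 0.981 = 605
Band 4: 1050 * 0.983 = 1032
Band 5: 1543 * 0.986 = 1521
Band 6: 1223 * 0.976 + 1265 * 0.599 = 1194 + 758 = 1952
→ [611, 481, 605, 1032, 1521, 1952]
Period 3.
Births: 1032 * 0.396 = 409
Band 2: 611 * 0.979 = 598
Band 3: 481 * 0.981 = 472
Band 4: 605 * 0.983 = 595
Band 5: 1032 * 0.986 = 1018
Band 6: 1521 * 0.976 + 1952 * 0.599 = 1484 + 1169 = 2653
→ [409, 598, 472, 595, 1018, 2653]
Scenario A total after 3 periods: 5745
Scenario B projection —
Period 1.
Births: 1240 * 0.446 = 553
Band 2: 630 * 0.979 = 617
Band 3: 1070 * 0.981 = 1050
Band 4: 1570 * 0.983 = 1543
Band 5: 1240 * 0.986 = 1223
Band 6: 910 * 0.976 + 630 * 0.599 = 888 + 377 = 1265
→ [553, 617, 1050, 1543, 1223, 1265]
Period 2.
Births: 1543 * 0.446 = 688
Band 2: 553 * 0.979 = 541
Band 3: 617 * 0.981 = 605
Band 4: 1050 * 0.983 = 1032
Band 5: 1543 * 0.986 = 1521
Band 6: 1223 * 0.976 + 1265 * 0.599 = 1194 + 758 = 1952
→ [688, 541, 605, 1032, 1521, 1952]
Period 3.
Births: 1032 * 0.446 = 460
Band 2: 688 * 0.979 = 674
Band 3: 541 * 0.981 = 531
Band 4: 605 * 0.983 = 595
Band 5: 1032 * 0.986 = 1018
Band 6: 1521 * 0.976 + 1952 * 0.599 = 1484 + 1169 = 2653
→ [460, 674, 531, 595, 1018, 2653]
Scenario B total after 3 periods: 5931
Difference B − A = 5931 − 5745 = 186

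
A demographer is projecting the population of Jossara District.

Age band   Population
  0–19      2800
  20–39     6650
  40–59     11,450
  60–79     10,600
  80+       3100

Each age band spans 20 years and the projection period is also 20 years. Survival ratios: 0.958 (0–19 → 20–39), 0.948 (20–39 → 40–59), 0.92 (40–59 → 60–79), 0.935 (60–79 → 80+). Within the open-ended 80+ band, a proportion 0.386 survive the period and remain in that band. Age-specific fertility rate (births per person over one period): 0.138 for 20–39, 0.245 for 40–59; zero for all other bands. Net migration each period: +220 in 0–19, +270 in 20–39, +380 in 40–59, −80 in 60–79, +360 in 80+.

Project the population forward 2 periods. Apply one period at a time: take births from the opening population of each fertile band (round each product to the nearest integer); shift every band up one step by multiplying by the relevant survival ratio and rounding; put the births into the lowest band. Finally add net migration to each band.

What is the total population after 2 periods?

After projecting period 1:
Births: 6650 × 0.138 = 918, 11450 × 0.245 = 2805 → 3723
20–39: 2800 × 0.958 = 2682
40–59: 6650 × 0.948 = 6304
60–79: 11450 × 0.92 = 10534
80+: 10600 × 0.935 + 3100 × 0.386 = 9911 + 1197 = 11108
Net migration: 0–19 + 220 → 3943; 20–39 + 270 → 2952; 40–59 + 380 → 6684; 60–79 − 80 → 10454; 80+ + 360 → 11468
Giving 3943 / 2952 / 6684 / 10454 / 11468.
After projecting period 2:
Births: 2952 × 0.138 = 407, 6684 × 0.245 = 1638 → 2045
20–39: 3943 × 0.958 = 3777
40–59: 2952 × 0.948 = 2798
60–79: 6684 × 0.92 = 6149
80+: 10454 × 0.935 + 11468 × 0.386 = 9774 + 4427 = 14201
Net migration: 0–19 + 220 → 2265; 20–39 + 270 → 4047; 40–59 + 380 → 3178; 60–79 − 80 → 6069; 80+ + 360 → 14561
Giving 2265 / 4047 / 3178 / 6069 / 14561.
Total after period 2: 2265 + 4047 + 3178 + 6069 + 14561 = 30120

30120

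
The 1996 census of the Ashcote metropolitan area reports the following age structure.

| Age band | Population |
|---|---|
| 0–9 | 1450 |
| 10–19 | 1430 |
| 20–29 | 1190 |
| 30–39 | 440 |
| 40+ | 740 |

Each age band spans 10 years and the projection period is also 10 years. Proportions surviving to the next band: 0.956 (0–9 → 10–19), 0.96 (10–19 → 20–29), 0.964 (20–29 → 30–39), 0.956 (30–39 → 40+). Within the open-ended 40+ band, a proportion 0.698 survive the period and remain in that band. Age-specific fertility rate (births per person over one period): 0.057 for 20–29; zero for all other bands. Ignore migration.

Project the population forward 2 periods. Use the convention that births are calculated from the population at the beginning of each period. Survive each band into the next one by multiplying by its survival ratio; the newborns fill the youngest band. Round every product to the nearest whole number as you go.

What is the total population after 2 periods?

4550

Period 1.
Births: 1190 × 0.057 = 68
10–19: 1450 × 0.956 = 1386
20–29: 1430 × 0.96 = 1373
30–39: 1190 × 0.964 = 1147
40+: 440 × 0.956 + 740 × 0.698 = 421 + 517 = 938
Population now: 0–9=68, 10–19=1386, 20–29=1373, 30–39=1147, 40+=938
Period 2.
Births: 1373 × 0.057 = 78
10–19: 68 × 0.956 = 65
20–29: 1386 × 0.96 = 1331
30–39: 1373 × 0.964 = 1324
40+: 1147 × 0.956 + 938 × 0.698 = 1097 + 655 = 1752
Population now: 0–9=78, 10–19=65, 20–29=1331, 30–39=1324, 40+=1752
Total after period 2: 78 + 65 + 1331 + 1324 + 1752 = 4550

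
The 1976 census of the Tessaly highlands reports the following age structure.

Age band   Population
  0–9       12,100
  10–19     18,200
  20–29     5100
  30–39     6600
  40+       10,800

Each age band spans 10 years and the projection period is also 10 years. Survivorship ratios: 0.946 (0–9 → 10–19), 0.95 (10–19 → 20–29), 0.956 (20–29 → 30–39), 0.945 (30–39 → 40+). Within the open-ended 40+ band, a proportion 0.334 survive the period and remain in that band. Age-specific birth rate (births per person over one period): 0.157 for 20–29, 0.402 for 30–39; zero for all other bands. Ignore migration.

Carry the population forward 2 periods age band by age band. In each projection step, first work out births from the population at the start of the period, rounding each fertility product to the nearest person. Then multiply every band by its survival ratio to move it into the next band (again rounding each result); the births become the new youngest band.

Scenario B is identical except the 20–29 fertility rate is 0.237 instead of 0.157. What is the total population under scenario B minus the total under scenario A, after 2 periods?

Let band 1 be 0–9 through band 5 = 40+.
— Period 1 —
Births: 5100 * 0.157 = 801  |  6600 * 0.402 = 2653 — total 3454
Band 2: 12100 * 0.946 = 11447
Band 3: 18200 * 0.95 = 17290
Band 4: 5100 * 0.956 = 4876
Band 5: 6600 * 0.945 + 10800 * 0.334 = 6237 + 3607 = 9844
Population now: 0–9=3454, 10–19=11447, 20–29=17290, 30–39=4876, 40+=9844
— Period 2 —
Births: 17290 * 0.157 = 2715  |  4876 * 0.402 = 1960 — total 4675
Band 2: 3454 * 0.946 = 3267
Band 3: 11447 * 0.95 = 10875
Band 4: 17290 * 0.956 = 16529
Band 5: 4876 * 0.945 + 9844 * 0.334 = 4608 + 3288 = 7896
Population now: 0–9=4675, 10–19=3267, 20–29=10875, 30–39=16529, 40+=7896
Scenario A total after 2 periods: 43242
Scenario B projection —
— Period 1 —
Births: 5100 * 0.237 = 1209  |  6600 * 0.402 = 2653 — total 3862
Band 2: 12100 * 0.946 = 11447
Band 3: 18200 * 0.95 = 17290
Band 4: 5100 * 0.956 = 4876
Band 5: 6600 * 0.945 + 10800 * 0.334 = 6237 + 3607 = 9844
Population now: 0–9=3862, 10–19=11447, 20–29=17290, 30–39=4876, 40+=9844
— Period 2 —
Births: 17290 * 0.237 = 4098  |  4876 * 0.402 = 1960 — total 6058
Band 2: 3862 * 0.946 = 3653
Band 3: 11447 * 0.95 = 10875
Band 4: 17290 * 0.956 = 16529
Band 5: 4876 * 0.945 + 9844 * 0.334 = 4608 + 3288 = 7896
Population now: 0–9=6058, 10–19=3653, 20–29=10875, 30–39=16529, 40+=7896
Scenario B total after 2 periods: 45011
Difference B − A = 45011 − 43242 = 1769

1769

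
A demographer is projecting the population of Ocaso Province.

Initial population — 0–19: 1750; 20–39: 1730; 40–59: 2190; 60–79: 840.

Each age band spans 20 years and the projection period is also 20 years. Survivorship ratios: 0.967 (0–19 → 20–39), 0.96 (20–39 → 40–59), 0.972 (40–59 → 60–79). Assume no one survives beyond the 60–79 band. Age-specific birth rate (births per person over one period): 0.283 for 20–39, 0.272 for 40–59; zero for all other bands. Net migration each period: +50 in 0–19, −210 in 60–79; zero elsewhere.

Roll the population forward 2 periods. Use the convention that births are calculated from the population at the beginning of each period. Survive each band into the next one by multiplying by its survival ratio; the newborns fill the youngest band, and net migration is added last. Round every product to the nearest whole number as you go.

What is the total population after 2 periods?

Period 1:
Births: 1730 * 0.283 = 490, 2190 * 0.272 = 596 — total 1086
20–39: 1750 * 0.967 = 1692
40–59: 1730 * 0.96 = 1661
60–79: 2190 * 0.972 = 2129
Net migration: 0–19 + 50 → 1136; 60–79 − 210 → 1919
Population now: 0–19=1136, 20–39=1692, 40–59=1661, 60–79=1919
Period 2:
Births: 1692 * 0.283 = 479, 1661 * 0.272 = 452 — total 931
20–39: 1136 * 0.967 = 1099
40–59: 1692 * 0.96 = 1624
60–79: 1661 * 0.972 = 1614
Net migration: 0–19 + 50 → 981; 60–79 − 210 → 1404
Population now: 0–19=981, 20–39=1099, 40–59=1624, 60–79=1404
Total after period 2: 981 + 1099 + 1624 + 1404 = 5108

5108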